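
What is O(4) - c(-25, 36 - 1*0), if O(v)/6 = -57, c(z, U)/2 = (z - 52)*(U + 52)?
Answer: 13210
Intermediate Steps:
c(z, U) = 2*(-52 + z)*(52 + U) (c(z, U) = 2*((z - 52)*(U + 52)) = 2*((-52 + z)*(52 + U)) = 2*(-52 + z)*(52 + U))
O(v) = -342 (O(v) = 6*(-57) = -342)
O(4) - c(-25, 36 - 1*0) = -342 - (-5408 - 104*(36 - 1*0) + 104*(-25) + 2*(36 - 1*0)*(-25)) = -342 - (-5408 - 104*(36 + 0) - 2600 + 2*(36 + 0)*(-25)) = -342 - (-5408 - 104*36 - 2600 + 2*36*(-25)) = -342 - (-5408 - 3744 - 2600 - 1800) = -342 - 1*(-13552) = -342 + 13552 = 13210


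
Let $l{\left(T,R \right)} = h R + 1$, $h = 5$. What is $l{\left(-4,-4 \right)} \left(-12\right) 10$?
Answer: $2280$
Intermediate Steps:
$l{\left(T,R \right)} = 1 + 5 R$ ($l{\left(T,R \right)} = 5 R + 1 = 1 + 5 R$)
$l{\left(-4,-4 \right)} \left(-12\right) 10 = \left(1 + 5 \left(-4\right)\right) \left(-12\right) 10 = \left(1 - 20\right) \left(-12\right) 10 = \left(-19\right) \left(-12\right) 10 = 228 \cdot 10 = 2280$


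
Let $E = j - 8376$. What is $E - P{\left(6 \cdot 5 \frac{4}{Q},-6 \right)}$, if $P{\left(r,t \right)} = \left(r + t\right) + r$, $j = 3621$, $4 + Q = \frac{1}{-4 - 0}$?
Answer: $- \frac{79773}{17} \approx -4692.5$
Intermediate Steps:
$Q = - \frac{17}{4}$ ($Q = -4 + \frac{1}{-4 - 0} = -4 + \frac{1}{-4 + 0} = -4 + \frac{1}{-4} = -4 - \frac{1}{4} = - \frac{17}{4} \approx -4.25$)
$P{\left(r,t \right)} = t + 2 r$
$E = -4755$ ($E = 3621 - 8376 = -4755$)
$E - P{\left(6 \cdot 5 \frac{4}{Q},-6 \right)} = -4755 - \left(-6 + 2 \cdot 6 \cdot 5 \frac{4}{- \frac{17}{4}}\right) = -4755 - \left(-6 + 2 \cdot 30 \cdot 4 \left(- \frac{4}{17}\right)\right) = -4755 - \left(-6 + 2 \cdot 30 \left(- \frac{16}{17}\right)\right) = -4755 - \left(-6 + 2 \left(- \frac{480}{17}\right)\right) = -4755 - \left(-6 - \frac{960}{17}\right) = -4755 - - \frac{1062}{17} = -4755 + \frac{1062}{17} = - \frac{79773}{17}$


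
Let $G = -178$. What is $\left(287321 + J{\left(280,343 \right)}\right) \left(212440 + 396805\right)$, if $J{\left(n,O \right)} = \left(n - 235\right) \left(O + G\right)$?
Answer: $179572526770$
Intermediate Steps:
$J{\left(n,O \right)} = \left(-235 + n\right) \left(-178 + O\right)$ ($J{\left(n,O \right)} = \left(n - 235\right) \left(O - 178\right) = \left(-235 + n\right) \left(-178 + O\right)$)
$\left(287321 + J{\left(280,343 \right)}\right) \left(212440 + 396805\right) = \left(287321 + \left(41830 - 80605 - 49840 + 343 \cdot 280\right)\right) \left(212440 + 396805\right) = \left(287321 + \left(41830 - 80605 - 49840 + 96040\right)\right) 609245 = \left(287321 + 7425\right) 609245 = 294746 \cdot 609245 = 179572526770$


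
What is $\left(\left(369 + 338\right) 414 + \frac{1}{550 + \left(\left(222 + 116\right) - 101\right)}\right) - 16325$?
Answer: $\frac{217505552}{787} \approx 2.7637 \cdot 10^{5}$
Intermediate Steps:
$\left(\left(369 + 338\right) 414 + \frac{1}{550 + \left(\left(222 + 116\right) - 101\right)}\right) - 16325 = \left(707 \cdot 414 + \frac{1}{550 + \left(338 - 101\right)}\right) - 16325 = \left(292698 + \frac{1}{550 + 237}\right) - 16325 = \left(292698 + \frac{1}{787}\right) - 16325 = \frac{230353327}{787} - 16325 = \frac{217505552}{787}$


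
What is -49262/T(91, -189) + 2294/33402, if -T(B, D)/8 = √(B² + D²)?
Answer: 1147/16701 + 24631*√898/25144 ≈ 29.424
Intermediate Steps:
T(B, D) = -8*√(B² + D²)
-49262/T(91, -189) + 2294/33402 = -49262*(-1/(8*√(91² + (-189)²))) + 2294/33402 = -49262*(-1/(8*√(8281 + 35721))) + 2294*(1/33402) = -49262*(-√898/50288) + 1147/16701 = -(-24631)*√898/25144 + 1147/16701 = 24631*√898/25144 + 1147/16701 = 1147/16701 + 24631*√898/25144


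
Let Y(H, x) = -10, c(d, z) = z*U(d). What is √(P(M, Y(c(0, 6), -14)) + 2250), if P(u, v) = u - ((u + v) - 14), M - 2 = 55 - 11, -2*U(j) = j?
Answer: √2274 ≈ 47.686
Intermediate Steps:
U(j) = -j/2
c(d, z) = -d*z/2 (c(d, z) = z*(-d/2) = -d*z/2)
M = 46 (M = 2 + (55 - 11) = 2 + 44 = 46)
P(u, v) = 14 - v (P(u, v) = u - (-14 + u + v) = u + (14 - u - v) = 14 - v)
√(P(M, Y(c(0, 6), -14)) + 2250) = √((14 - 1*(-10)) + 2250) = √((14 + 10) + 2250) = √(24 + 2250) = √2274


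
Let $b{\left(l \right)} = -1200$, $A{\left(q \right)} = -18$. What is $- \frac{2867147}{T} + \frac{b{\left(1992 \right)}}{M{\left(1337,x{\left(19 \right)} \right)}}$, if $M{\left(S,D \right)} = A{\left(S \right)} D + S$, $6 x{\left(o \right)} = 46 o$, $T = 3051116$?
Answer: $- \frac{4588939}{784136812} \approx -0.0058522$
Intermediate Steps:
$x{\left(o \right)} = \frac{23 o}{3}$ ($x{\left(o \right)} = \frac{46 o}{6} = \frac{23 o}{3}$)
$M{\left(S,D \right)} = S - 18 D$ ($M{\left(S,D \right)} = - 18 D + S = S - 18 D$)
$- \frac{2867147}{T} + \frac{b{\left(1992 \right)}}{M{\left(1337,x{\left(19 \right)} \right)}} = - \frac{2867147}{3051116} - \frac{1200}{1337 - 18 \cdot \frac{23}{3} \cdot 19} = \left(-2867147\right) \frac{1}{3051116} - \frac{1200}{1337 - 2622} = - \frac{2867147}{3051116} - \frac{1200}{1337 - 2622} = - \frac{2867147}{3051116} - \frac{1200}{-1285} = - \frac{2867147}{3051116} - - \frac{240}{257} = - \frac{2867147}{3051116} + \frac{240}{257} = - \frac{4588939}{784136812}$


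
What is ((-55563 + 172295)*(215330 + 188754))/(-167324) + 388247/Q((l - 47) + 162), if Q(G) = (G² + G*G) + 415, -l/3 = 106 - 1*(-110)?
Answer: -6705050397875339/23784813783 ≈ -2.8190e+5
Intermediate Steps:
l = -648 (l = -3*(106 - 1*(-110)) = -3*(106 + 110) = -3*216 = -648)
Q(G) = 415 + 2*G² (Q(G) = (G² + G²) + 415 = 2*G² + 415 = 415 + 2*G²)
((-55563 + 172295)*(215330 + 188754))/(-167324) + 388247/Q((l - 47) + 162) = ((-55563 + 172295)*(215330 + 188754))/(-167324) + 388247/(415 + 2*((-648 - 47) + 162)²) = (116732*404084)*(-1/167324) + 388247/(415 + 2*(-695 + 162)²) = 47169533488*(-1/167324) + 388247/(415 + 2*(-533)²) = -11792383372/41831 + 388247/(415 + 2*284089) = -11792383372/41831 + 388247/(415 + 568178) = -11792383372/41831 + 388247/568593 = -6705050397875339/23784813783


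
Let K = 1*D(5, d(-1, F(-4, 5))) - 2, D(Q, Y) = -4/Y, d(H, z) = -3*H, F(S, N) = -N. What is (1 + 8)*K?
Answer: -30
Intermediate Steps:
K = -10/3 (K = 1*(-4/((-3*(-1)))) - 2 = 1*(-4/3) - 2 = -4/3 - 2 = -10/3 ≈ -3.3333)
(1 + 8)*K = (1 + 8)*(-10/3) = 9*(-10/3) = -30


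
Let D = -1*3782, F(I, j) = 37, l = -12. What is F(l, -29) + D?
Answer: -3745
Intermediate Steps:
D = -3782
F(l, -29) + D = 37 - 3782 = -3745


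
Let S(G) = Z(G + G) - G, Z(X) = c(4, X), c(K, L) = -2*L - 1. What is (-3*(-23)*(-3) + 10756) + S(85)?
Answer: 10123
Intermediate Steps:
c(K, L) = -1 - 2*L
Z(X) = -1 - 2*X
S(G) = -1 - 5*G (S(G) = (-1 - 2*(G + G)) - G = (-1 - 4*G) - G = -1 - 5*G)
(-3*(-23)*(-3) + 10756) + S(85) = (-3*(-23)*(-3) + 10756) + (-1 - 5*85) = (69*(-3) + 10756) + (-1 - 425) = (-207 + 10756) - 426 = 10549 - 426 = 10123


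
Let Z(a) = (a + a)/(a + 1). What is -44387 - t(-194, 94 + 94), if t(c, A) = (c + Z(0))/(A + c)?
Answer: -133258/3 ≈ -44419.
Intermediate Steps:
Z(a) = 2*a/(1 + a) (Z(a) = (2*a)/(1 + a) = 2*a/(1 + a))
t(c, A) = c/(A + c) (t(c, A) = (c + 2*0/(1 + 0))/(A + c) = (c + 2*0/1)/(A + c) = (c + 2*0*1)/(A + c) = (c + 0)/(A + c) = c/(A + c))
-44387 - t(-194, 94 + 94) = -44387 - (-194)/((94 + 94) - 194) = -44387 - (-194)/(188 - 194) = -44387 - (-194)/(-6) = -44387 - (-194)*(-1)/6 = -44387 - 1*97/3 = -44387 - 97/3 = -133258/3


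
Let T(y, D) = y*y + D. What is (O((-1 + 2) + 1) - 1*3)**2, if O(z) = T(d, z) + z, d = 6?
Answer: 1369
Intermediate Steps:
T(y, D) = D + y**2 (T(y, D) = y**2 + D = D + y**2)
O(z) = 36 + 2*z (O(z) = (z + 6**2) + z = (z + 36) + z = (36 + z) + z = 36 + 2*z)
(O((-1 + 2) + 1) - 1*3)**2 = ((36 + 2*((-1 + 2) + 1)) - 1*3)**2 = ((36 + 2*(1 + 1)) - 3)**2 = ((36 + 2*2) - 3)**2 = ((36 + 4) - 3)**2 = (40 - 3)**2 = 37**2 = 1369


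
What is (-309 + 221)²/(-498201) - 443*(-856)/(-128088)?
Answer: -719370145/241718067 ≈ -2.9761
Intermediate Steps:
(-309 + 221)²/(-498201) - 443*(-856)/(-128088) = (-88)²*(-1/498201) + 379208*(-1/128088) = 7744*(-1/498201) - 47401/16011 = -704/45291 - 47401/16011 = -719370145/241718067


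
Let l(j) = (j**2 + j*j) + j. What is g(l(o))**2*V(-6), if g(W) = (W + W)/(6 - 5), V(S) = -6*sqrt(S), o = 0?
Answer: 0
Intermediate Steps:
l(j) = j + 2*j**2 (l(j) = (j**2 + j**2) + j = 2*j**2 + j = j + 2*j**2)
g(W) = 2*W (g(W) = (2*W)/1 = (2*W)*1 = 2*W)
g(l(o))**2*V(-6) = (2*(0*(1 + 2*0)))**2*(-6*I*sqrt(6)) = (2*(0*(1 + 0)))**2*(-6*I*sqrt(6)) = (2*(0*1))**2*(-6*I*sqrt(6)) = (2*0)**2*(-6*I*sqrt(6)) = 0**2*(-6*I*sqrt(6)) = 0*(-6*I*sqrt(6)) = 0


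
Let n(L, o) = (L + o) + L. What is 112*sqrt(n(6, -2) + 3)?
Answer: 112*sqrt(13) ≈ 403.82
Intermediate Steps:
n(L, o) = o + 2*L
112*sqrt(n(6, -2) + 3) = 112*sqrt((-2 + 2*6) + 3) = 112*sqrt((-2 + 12) + 3) = 112*sqrt(10 + 3) = 112*sqrt(13)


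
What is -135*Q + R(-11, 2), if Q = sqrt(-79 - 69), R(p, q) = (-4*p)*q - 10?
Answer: 78 - 270*I*sqrt(37) ≈ 78.0 - 1642.3*I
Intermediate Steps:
R(p, q) = -10 - 4*p*q (R(p, q) = -4*p*q - 10 = -10 - 4*p*q)
Q = 2*I*sqrt(37) (Q = sqrt(-148) = 2*I*sqrt(37) ≈ 12.166*I)
-135*Q + R(-11, 2) = -270*I*sqrt(37) + (-10 - 4*(-11)*2) = -270*I*sqrt(37) + (-10 + 88) = -270*I*sqrt(37) + 78 = 78 - 270*I*sqrt(37)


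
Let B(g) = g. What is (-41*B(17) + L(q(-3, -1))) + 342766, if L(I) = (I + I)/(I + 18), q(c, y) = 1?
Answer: 6499313/19 ≈ 3.4207e+5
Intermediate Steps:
L(I) = 2*I/(18 + I) (L(I) = (2*I)/(18 + I) = 2*I/(18 + I))
(-41*B(17) + L(q(-3, -1))) + 342766 = (-41*17 + 2*1/(18 + 1)) + 342766 = (-697 + 2*1/19) + 342766 = (-697 + 2*1*(1/19)) + 342766 = (-697 + 2/19) + 342766 = -13241/19 + 342766 = 6499313/19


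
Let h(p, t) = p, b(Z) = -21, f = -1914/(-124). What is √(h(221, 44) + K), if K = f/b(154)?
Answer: √41488230/434 ≈ 14.841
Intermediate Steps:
f = 957/62 (f = -1914*(-1)/124 = -22*(-87/124) = 957/62 ≈ 15.435)
K = -319/434 (K = (957/62)/(-21) = (957/62)*(-1/21) = -319/434 ≈ -0.73502)
√(h(221, 44) + K) = √(221 - 319/434) = √(95595/434) = √41488230/434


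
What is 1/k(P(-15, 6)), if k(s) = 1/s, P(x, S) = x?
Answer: -15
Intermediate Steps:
1/k(P(-15, 6)) = 1/(1/(-15)) = 1/(-1/15) = -15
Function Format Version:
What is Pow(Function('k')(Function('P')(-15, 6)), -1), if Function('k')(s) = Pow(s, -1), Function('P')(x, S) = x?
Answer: -15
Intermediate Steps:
Pow(Function('k')(Function('P')(-15, 6)), -1) = Pow(Pow(-15, -1), -1) = Pow(Rational(-1, 15), -1) = -15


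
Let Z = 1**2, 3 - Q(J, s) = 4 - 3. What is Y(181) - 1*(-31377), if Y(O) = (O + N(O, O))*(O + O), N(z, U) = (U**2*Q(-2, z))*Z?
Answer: 23815863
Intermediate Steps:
Q(J, s) = 2 (Q(J, s) = 3 - (4 - 3) = 3 - 1*1 = 3 - 1 = 2)
Z = 1
N(z, U) = 2*U**2 (N(z, U) = (U**2*2)*1 = (2*U**2)*1 = 2*U**2)
Y(O) = 2*O*(O + 2*O**2) (Y(O) = (O + 2*O**2)*(O + O) = (O + 2*O**2)*(2*O) = 2*O*(O + 2*O**2))
Y(181) - 1*(-31377) = 181**2*(2 + 4*181) - 1*(-31377) = 32761*(2 + 724) + 31377 = 32761*726 + 31377 = 23784486 + 31377 = 23815863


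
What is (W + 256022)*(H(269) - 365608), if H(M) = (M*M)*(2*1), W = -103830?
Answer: -33617082112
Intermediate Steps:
H(M) = 2*M² (H(M) = M²*2 = 2*M²)
(W + 256022)*(H(269) - 365608) = (-103830 + 256022)*(2*269² - 365608) = 152192*(2*72361 - 365608) = 152192*(144722 - 365608) = 152192*(-220886) = -33617082112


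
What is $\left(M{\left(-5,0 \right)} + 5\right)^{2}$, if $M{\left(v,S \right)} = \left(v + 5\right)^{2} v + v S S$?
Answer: $25$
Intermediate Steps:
$M{\left(v,S \right)} = v S^{2} + v \left(5 + v\right)^{2}$ ($M{\left(v,S \right)} = \left(5 + v\right)^{2} v + S v S = v \left(5 + v\right)^{2} + v S^{2} = v S^{2} + v \left(5 + v\right)^{2}$)
$\left(M{\left(-5,0 \right)} + 5\right)^{2} = \left(- 5 \left(0^{2} + \left(5 - 5\right)^{2}\right) + 5\right)^{2} = \left(- 5 \left(0 + 0^{2}\right) + 5\right)^{2} = \left(- 5 \left(0 + 0\right) + 5\right)^{2} = \left(\left(-5\right) 0 + 5\right)^{2} = \left(0 + 5\right)^{2} = 5^{2} = 25$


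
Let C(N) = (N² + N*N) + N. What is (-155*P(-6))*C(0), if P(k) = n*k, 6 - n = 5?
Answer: 0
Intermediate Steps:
n = 1 (n = 6 - 1*5 = 6 - 5 = 1)
P(k) = k (P(k) = 1*k = k)
C(N) = N + 2*N² (C(N) = (N² + N²) + N = 2*N² + N = N + 2*N²)
(-155*P(-6))*C(0) = (-155*(-6))*(0*(1 + 2*0)) = 930*(0*(1 + 0)) = 930*(0*1) = 930*0 = 0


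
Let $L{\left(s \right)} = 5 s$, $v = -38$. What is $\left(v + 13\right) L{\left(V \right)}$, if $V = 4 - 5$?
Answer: $125$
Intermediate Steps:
$V = -1$ ($V = 4 - 5 = -1$)
$\left(v + 13\right) L{\left(V \right)} = \left(-38 + 13\right) 5 \left(-1\right) = \left(-25\right) \left(-5\right) = 125$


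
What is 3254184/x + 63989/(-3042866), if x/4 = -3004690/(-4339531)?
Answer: 185216526578707957/157635673130 ≈ 1.1750e+6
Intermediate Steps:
x = 414440/149639 (x = 4*(-3004690/(-4339531)) = 4*(-3004690*(-1/4339531)) = 4*(103610/149639) = 414440/149639 ≈ 2.7696)
3254184/x + 63989/(-3042866) = 3254184/(414440/149639) + 63989/(-3042866) = 3254184*(149639/414440) + 63989*(-1/3042866) = 60869104947/51805 - 63989/3042866 = 185216526578707957/157635673130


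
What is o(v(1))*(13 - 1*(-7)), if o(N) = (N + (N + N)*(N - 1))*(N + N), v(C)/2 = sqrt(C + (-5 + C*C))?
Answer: 480 - 1920*I*sqrt(3) ≈ 480.0 - 3325.5*I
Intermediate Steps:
v(C) = 2*sqrt(-5 + C + C**2) (v(C) = 2*sqrt(C + (-5 + C*C)) = 2*sqrt(C + (-5 + C**2)) = 2*sqrt(-5 + C + C**2))
o(N) = 2*N*(N + 2*N*(-1 + N)) (o(N) = (N + (2*N)*(-1 + N))*(2*N) = (N + 2*N*(-1 + N))*(2*N) = 2*N*(N + 2*N*(-1 + N)))
o(v(1))*(13 - 1*(-7)) = ((2*sqrt(-5 + 1 + 1**2))**2*(-2 + 4*(2*sqrt(-5 + 1 + 1**2))))*(13 - 1*(-7)) = ((2*sqrt(-5 + 1 + 1))**2*(-2 + 4*(2*sqrt(-5 + 1 + 1))))*(13 + 7) = ((2*sqrt(-3))**2*(-2 + 4*(2*sqrt(-3))))*20 = ((2*(I*sqrt(3)))**2*(-2 + 4*(2*(I*sqrt(3)))))*20 = ((2*I*sqrt(3))**2*(-2 + 4*(2*I*sqrt(3))))*20 = -12*(-2 + 8*I*sqrt(3))*20 = (24 - 96*I*sqrt(3))*20 = 480 - 1920*I*sqrt(3)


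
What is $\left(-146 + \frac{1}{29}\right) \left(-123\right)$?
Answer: $\frac{520659}{29} \approx 17954.0$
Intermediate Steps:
$\left(-146 + \frac{1}{29}\right) \left(-123\right) = \left(- \frac{4233}{29}\right) \left(-123\right) = \frac{520659}{29}$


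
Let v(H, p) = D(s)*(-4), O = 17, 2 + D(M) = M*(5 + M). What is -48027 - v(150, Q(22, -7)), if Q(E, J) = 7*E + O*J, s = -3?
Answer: -48059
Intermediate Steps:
D(M) = -2 + M*(5 + M)
Q(E, J) = 7*E + 17*J
v(H, p) = 32 (v(H, p) = (-2 + (-3)**2 + 5*(-3))*(-4) = (-2 + 9 - 15)*(-4) = -8*(-4) = 32)
-48027 - v(150, Q(22, -7)) = -48027 - 1*32 = -48027 - 32 = -48059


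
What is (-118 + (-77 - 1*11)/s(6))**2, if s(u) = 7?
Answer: 835396/49 ≈ 17049.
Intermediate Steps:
(-118 + (-77 - 1*11)/s(6))**2 = (-118 + (-77 - 1*11)/7)**2 = (-118 + (-77 - 11)*(1/7))**2 = (-118 - 88*1/7)**2 = (-118 - 88/7)**2 = (-914/7)**2 = 835396/49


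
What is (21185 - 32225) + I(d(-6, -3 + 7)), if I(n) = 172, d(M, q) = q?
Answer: -10868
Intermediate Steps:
(21185 - 32225) + I(d(-6, -3 + 7)) = (21185 - 32225) + 172 = -11040 + 172 = -10868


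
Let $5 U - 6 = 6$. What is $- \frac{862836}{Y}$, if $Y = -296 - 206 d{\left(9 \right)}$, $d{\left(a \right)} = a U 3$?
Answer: $\frac{82965}{1312} \approx 63.236$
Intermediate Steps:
$U = \frac{12}{5}$ ($U = \frac{6}{5} + \frac{1}{5} \cdot 6 = \frac{6}{5} + \frac{6}{5} = \frac{12}{5} \approx 2.4$)
$d{\left(a \right)} = \frac{36 a}{5}$ ($d{\left(a \right)} = a \frac{12}{5} \cdot 3 = \frac{12 a}{5} \cdot 3 = \frac{36 a}{5}$)
$Y = - \frac{68224}{5}$ ($Y = -296 - 206 \cdot \frac{36}{5} \cdot 9 = -296 - \frac{66744}{5} = - \frac{68224}{5} \approx -13645.0$)
$- \frac{862836}{Y} = - \frac{862836}{- \frac{68224}{5}} = \left(-862836\right) \left(- \frac{5}{68224}\right) = \frac{82965}{1312}$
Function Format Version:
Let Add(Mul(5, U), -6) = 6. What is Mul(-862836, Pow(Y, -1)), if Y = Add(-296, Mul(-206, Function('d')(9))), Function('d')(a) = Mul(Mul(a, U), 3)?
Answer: Rational(82965, 1312) ≈ 63.236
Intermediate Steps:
U = Rational(12, 5) (U = Add(Rational(6, 5), Mul(Rational(1, 5), 6)) = Add(Rational(6, 5), Rational(6, 5)) = Rational(12, 5) ≈ 2.4000)
Function('d')(a) = Mul(Rational(36, 5), a) (Function('d')(a) = Mul(Mul(a, Rational(12, 5)), 3) = Mul(Mul(Rational(12, 5), a), 3) = Mul(Rational(36, 5), a))
Y = Rational(-68224, 5) (Y = Add(-296, Mul(-206, Mul(Rational(36, 5), 9))) = Add(-296, Mul(-206, Rational(324, 5))) = Add(-296, Rational(-66744, 5)) = Rational(-68224, 5) ≈ -13645.)
Mul(-862836, Pow(Y, -1)) = Mul(-862836, Pow(Rational(-68224, 5), -1)) = Mul(-862836, Rational(-5, 68224)) = Rational(82965, 1312)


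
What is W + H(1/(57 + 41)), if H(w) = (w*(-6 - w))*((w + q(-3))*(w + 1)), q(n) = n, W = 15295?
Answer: 1410779185843/92236816 ≈ 15295.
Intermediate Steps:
H(w) = w*(1 + w)*(-6 - w)*(-3 + w) (H(w) = (w*(-6 - w))*((w - 3)*(w + 1)) = (w*(-6 - w))*((-3 + w)*(1 + w)) = (w*(-6 - w))*((1 + w)*(-3 + w)) = w*(1 + w)*(-6 - w)*(-3 + w))
W + H(1/(57 + 41)) = 15295 + (18 - (1/(57 + 41))**3 - 4/(57 + 41)**2 + 15/(57 + 41))/(57 + 41) = 15295 + (18 - (1/98)**3 - 4*(1/98)**2 + 15/98)/98 = 15295 + (18 - (1/98)**3 - 4*(1/98)**2 + 15*(1/98))/98 = 15295 + (18 - 1*1/941192 - 4*1/9604 + 15/98)/98 = 15295 + (18 - 1/941192 - 1/2401 + 15/98)/98 = 15295 + (1/98)*(17085123/941192) = 15295 + 17085123/92236816 = 1410779185843/92236816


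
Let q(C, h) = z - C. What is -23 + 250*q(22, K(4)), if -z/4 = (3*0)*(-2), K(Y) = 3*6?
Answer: -5523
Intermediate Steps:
K(Y) = 18
z = 0 (z = -4*3*0*(-2) = -0*(-2) = -4*0 = 0)
q(C, h) = -C (q(C, h) = 0 - C = -C)
-23 + 250*q(22, K(4)) = -23 + 250*(-1*22) = -23 + 250*(-22) = -23 - 5500 = -5523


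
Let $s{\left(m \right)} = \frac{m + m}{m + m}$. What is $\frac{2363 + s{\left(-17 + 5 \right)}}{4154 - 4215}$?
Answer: $- \frac{2364}{61} \approx -38.754$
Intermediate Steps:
$s{\left(m \right)} = 1$ ($s{\left(m \right)} = \frac{2 m}{2 m} = 2 m \frac{1}{2 m} = 1$)
$\frac{2363 + s{\left(-17 + 5 \right)}}{4154 - 4215} = \frac{2363 + 1}{4154 - 4215} = \frac{2364}{-61} = 2364 \left(- \frac{1}{61}\right) = - \frac{2364}{61}$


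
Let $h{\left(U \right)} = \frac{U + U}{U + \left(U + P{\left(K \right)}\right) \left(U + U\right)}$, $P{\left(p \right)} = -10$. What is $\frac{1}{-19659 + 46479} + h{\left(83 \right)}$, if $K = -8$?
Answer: $\frac{17929}{1314180} \approx 0.013643$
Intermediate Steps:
$h{\left(U \right)} = \frac{2 U}{U + 2 U \left(-10 + U\right)}$ ($h{\left(U \right)} = \frac{U + U}{U + \left(U - 10\right) \left(U + U\right)} = \frac{2 U}{U + \left(-10 + U\right) 2 U} = \frac{2 U}{U + 2 U \left(-10 + U\right)}$)
$\frac{1}{-19659 + 46479} + h{\left(83 \right)} = \frac{1}{-19659 + 46479} + \frac{2}{-19 + 2 \cdot 83} = \frac{1}{26820} + \frac{2}{-19 + 166} = \frac{1}{26820} + \frac{2}{147} = \frac{17929}{1314180}$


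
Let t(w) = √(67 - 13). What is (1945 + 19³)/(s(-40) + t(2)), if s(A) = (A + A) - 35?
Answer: -1012460/13171 - 26412*√6/13171 ≈ -81.782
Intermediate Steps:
s(A) = -35 + 2*A (s(A) = 2*A - 35 = -35 + 2*A)
t(w) = 3*√6 (t(w) = √54 = 3*√6)
(1945 + 19³)/(s(-40) + t(2)) = (1945 + 19³)/((-35 + 2*(-40)) + 3*√6) = (1945 + 6859)/((-35 - 80) + 3*√6) = 8804/(-115 + 3*√6)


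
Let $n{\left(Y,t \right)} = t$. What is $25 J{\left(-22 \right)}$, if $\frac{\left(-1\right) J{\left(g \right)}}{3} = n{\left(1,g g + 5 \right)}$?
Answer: $-36675$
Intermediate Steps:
$J{\left(g \right)} = -15 - 3 g^{2}$ ($J{\left(g \right)} = - 3 \left(g g + 5\right) = - 3 \left(g^{2} + 5\right) = - 3 \left(5 + g^{2}\right) = -15 - 3 g^{2}$)
$25 J{\left(-22 \right)} = 25 \left(-15 - 3 \left(-22\right)^{2}\right) = 25 \left(-15 - 1452\right) = 25 \left(-1467\right) = -36675$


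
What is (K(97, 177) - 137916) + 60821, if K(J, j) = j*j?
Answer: -45766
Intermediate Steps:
K(J, j) = j²
(K(97, 177) - 137916) + 60821 = (177² - 137916) + 60821 = (31329 - 137916) + 60821 = -106587 + 60821 = -45766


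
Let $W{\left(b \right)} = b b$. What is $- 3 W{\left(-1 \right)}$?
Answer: $-3$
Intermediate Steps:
$W{\left(b \right)} = b^{2}$
$- 3 W{\left(-1 \right)} = - 3 \left(-1\right)^{2} = \left(-3\right) 1 = -3$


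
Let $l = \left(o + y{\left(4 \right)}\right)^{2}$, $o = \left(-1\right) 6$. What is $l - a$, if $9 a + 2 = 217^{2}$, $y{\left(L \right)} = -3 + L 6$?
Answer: $- \frac{45062}{9} \approx -5006.9$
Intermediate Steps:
$y{\left(L \right)} = -3 + 6 L$
$o = -6$
$l = 225$ ($l = \left(-6 + \left(-3 + 6 \cdot 4\right)\right)^{2} = \left(-6 + \left(-3 + 24\right)\right)^{2} = \left(-6 + 21\right)^{2} = 15^{2} = 225$)
$a = \frac{47087}{9}$ ($a = - \frac{2}{9} + \frac{217^{2}}{9} = - \frac{2}{9} + \frac{1}{9} \cdot 47089 = - \frac{2}{9} + \frac{47089}{9} = \frac{47087}{9} \approx 5231.9$)
$l - a = 225 - \frac{47087}{9} = - \frac{45062}{9}$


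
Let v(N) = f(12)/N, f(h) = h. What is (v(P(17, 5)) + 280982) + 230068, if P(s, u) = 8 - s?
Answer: 1533146/3 ≈ 5.1105e+5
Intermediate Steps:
v(N) = 12/N
(v(P(17, 5)) + 280982) + 230068 = (12/(8 - 1*17) + 280982) + 230068 = (12/(8 - 17) + 280982) + 230068 = (12/(-9) + 280982) + 230068 = (12*(-⅑) + 280982) + 230068 = (-4/3 + 280982) + 230068 = 842942/3 + 230068 = 1533146/3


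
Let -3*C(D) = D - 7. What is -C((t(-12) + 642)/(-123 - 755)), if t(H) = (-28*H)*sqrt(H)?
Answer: -3394/1317 - 112*I*sqrt(3)/439 ≈ -2.5771 - 0.44189*I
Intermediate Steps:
t(H) = -28*H**(3/2)
C(D) = 7/3 - D/3 (C(D) = -(D - 7)/3 = -(-7 + D)/3 = 7/3 - D/3)
-C((t(-12) + 642)/(-123 - 755)) = -(7/3 - (-(-672)*I*sqrt(3) + 642)/(3*(-123 - 755))) = -(7/3 - (-(-672)*I*sqrt(3) + 642)/(3*(-878))) = -(7/3 - (672*I*sqrt(3) + 642)*(-1)/(3*878)) = -(7/3 - (642 + 672*I*sqrt(3))*(-1)/(3*878)) = -(7/3 - (-321/439 - 336*I*sqrt(3)/439)/3) = -(7/3 + (107/439 + 112*I*sqrt(3)/439)) = -(3394/1317 + 112*I*sqrt(3)/439) = -3394/1317 - 112*I*sqrt(3)/439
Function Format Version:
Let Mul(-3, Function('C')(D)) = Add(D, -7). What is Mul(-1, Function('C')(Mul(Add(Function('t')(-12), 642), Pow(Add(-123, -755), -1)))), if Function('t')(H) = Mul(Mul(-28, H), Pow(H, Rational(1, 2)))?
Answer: Add(Rational(-3394, 1317), Mul(Rational(-112, 439), I, Pow(3, Rational(1, 2)))) ≈ Add(-2.5771, Mul(-0.44189, I))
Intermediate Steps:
Function('t')(H) = Mul(-28, Pow(H, Rational(3, 2)))
Function('C')(D) = Add(Rational(7, 3), Mul(Rational(-1, 3), D)) (Function('C')(D) = Mul(Rational(-1, 3), Add(D, -7)) = Mul(Rational(-1, 3), Add(-7, D)) = Add(Rational(7, 3), Mul(Rational(-1, 3), D)))
Mul(-1, Function('C')(Mul(Add(Function('t')(-12), 642), Pow(Add(-123, -755), -1)))) = Mul(-1, Add(Rational(7, 3), Mul(Rational(-1, 3), Mul(Add(Mul(-28, Pow(-12, Rational(3, 2))), 642), Pow(Add(-123, -755), -1))))) = Mul(-1, Add(Rational(7, 3), Mul(Rational(-1, 3), Mul(Add(Mul(-28, Mul(-24, I, Pow(3, Rational(1, 2)))), 642), Pow(-878, -1))))) = Mul(-1, Add(Rational(7, 3), Mul(Rational(-1, 3), Mul(Add(Mul(672, I, Pow(3, Rational(1, 2))), 642), Rational(-1, 878))))) = Mul(-1, Add(Rational(7, 3), Mul(Rational(-1, 3), Mul(Add(642, Mul(672, I, Pow(3, Rational(1, 2)))), Rational(-1, 878))))) = Mul(-1, Add(Rational(7, 3), Mul(Rational(-1, 3), Add(Rational(-321, 439), Mul(Rational(-336, 439), I, Pow(3, Rational(1, 2))))))) = Mul(-1, Add(Rational(7, 3), Add(Rational(107, 439), Mul(Rational(112, 439), I, Pow(3, Rational(1, 2)))))) = Mul(-1, Add(Rational(3394, 1317), Mul(Rational(112, 439), I, Pow(3, Rational(1, 2))))) = Add(Rational(-3394, 1317), Mul(Rational(-112, 439), I, Pow(3, Rational(1, 2))))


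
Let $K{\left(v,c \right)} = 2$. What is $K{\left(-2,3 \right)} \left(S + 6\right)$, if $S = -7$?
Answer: $-2$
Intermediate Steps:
$K{\left(-2,3 \right)} \left(S + 6\right) = 2 \left(-7 + 6\right) = 2 \left(-1\right) = -2$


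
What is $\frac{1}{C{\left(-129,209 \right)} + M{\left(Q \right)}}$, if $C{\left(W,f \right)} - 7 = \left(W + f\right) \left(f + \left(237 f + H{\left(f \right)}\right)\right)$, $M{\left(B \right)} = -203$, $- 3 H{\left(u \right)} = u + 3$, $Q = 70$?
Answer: $\frac{3}{11920532} \approx 2.5167 \cdot 10^{-7}$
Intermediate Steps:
$H{\left(u \right)} = -1 - \frac{u}{3}$ ($H{\left(u \right)} = - \frac{u + 3}{3} = - \frac{3 + u}{3} = -1 - \frac{u}{3}$)
$C{\left(W,f \right)} = 7 + \left(-1 + \frac{713 f}{3}\right) \left(W + f\right)$ ($C{\left(W,f \right)} = 7 + \left(W + f\right) \left(f + \left(237 f - \left(1 + \frac{f}{3}\right)\right)\right) = 7 + \left(W + f\right) \left(f + \left(-1 + \frac{710 f}{3}\right)\right) = 7 + \left(W + f\right) \left(-1 + \frac{713 f}{3}\right) = 7 + \left(-1 + \frac{713 f}{3}\right) \left(W + f\right)$)
$\frac{1}{C{\left(-129,209 \right)} + M{\left(Q \right)}} = \frac{1}{\left(7 - -129 - 209 + \frac{713 \cdot 209^{2}}{3} + \frac{713}{3} \left(-129\right) 209\right) - 203} = \frac{1}{\left(7 + 129 - 209 + \frac{713}{3} \cdot 43681 - 6407731\right) - 203} = \frac{1}{\left(7 + 129 - 209 + \frac{31144553}{3} - 6407731\right) - 203} = \frac{1}{\frac{11921141}{3} - 203} = \frac{1}{\frac{11920532}{3}} = \frac{3}{11920532}$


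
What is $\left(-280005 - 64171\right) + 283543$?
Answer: $-60633$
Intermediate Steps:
$\left(-280005 - 64171\right) + 283543 = -344176 + 283543 = -60633$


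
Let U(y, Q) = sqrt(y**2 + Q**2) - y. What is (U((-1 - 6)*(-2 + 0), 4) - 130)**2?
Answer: 20948 - 576*sqrt(53) ≈ 16755.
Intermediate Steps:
U(y, Q) = sqrt(Q**2 + y**2) - y
(U((-1 - 6)*(-2 + 0), 4) - 130)**2 = ((sqrt(4**2 + ((-1 - 6)*(-2 + 0))**2) - (-1 - 6)*(-2 + 0)) - 130)**2 = ((sqrt(16 + (-7*(-2))**2) - (-7)*(-2)) - 130)**2 = ((sqrt(16 + 14**2) - 1*14) - 130)**2 = ((sqrt(16 + 196) - 14) - 130)**2 = ((sqrt(212) - 14) - 130)**2 = ((2*sqrt(53) - 14) - 130)**2 = ((-14 + 2*sqrt(53)) - 130)**2 = (-144 + 2*sqrt(53))**2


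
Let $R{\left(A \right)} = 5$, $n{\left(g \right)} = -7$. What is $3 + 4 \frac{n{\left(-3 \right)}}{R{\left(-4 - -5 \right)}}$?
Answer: $- \frac{13}{5} \approx -2.6$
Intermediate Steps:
$3 + 4 \frac{n{\left(-3 \right)}}{R{\left(-4 - -5 \right)}} = 3 + 4 \left(- \frac{7}{5}\right) = 3 - \frac{28}{5} = - \frac{13}{5}$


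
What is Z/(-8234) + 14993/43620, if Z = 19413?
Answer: -361671349/179583540 ≈ -2.0139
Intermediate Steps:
Z/(-8234) + 14993/43620 = 19413/(-8234) + 14993/43620 = 19413*(-1/8234) + 14993*(1/43620) = -19413/8234 + 14993/43620 = -361671349/179583540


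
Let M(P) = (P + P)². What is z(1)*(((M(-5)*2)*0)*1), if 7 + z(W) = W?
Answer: 0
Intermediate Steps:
z(W) = -7 + W
M(P) = 4*P² (M(P) = (2*P)² = 4*P²)
z(1)*(((M(-5)*2)*0)*1) = (-7 + 1)*((((4*(-5)²)*2)*0)*1) = -6*((4*25)*2)*0 = -6*(100*2)*0 = -6*200*0 = -0 = -6*0 = 0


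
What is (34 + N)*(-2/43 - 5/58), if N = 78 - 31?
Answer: -26811/2494 ≈ -10.750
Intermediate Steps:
N = 47
(34 + N)*(-2/43 - 5/58) = (34 + 47)*(-2/43 - 5/58) = 81*(-2*1/43 - 5*1/58) = 81*(-2/43 - 5/58) = 81*(-331/2494) = -26811/2494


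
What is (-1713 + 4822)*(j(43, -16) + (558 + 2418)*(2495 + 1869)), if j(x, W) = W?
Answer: 40377354032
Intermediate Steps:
(-1713 + 4822)*(j(43, -16) + (558 + 2418)*(2495 + 1869)) = (-1713 + 4822)*(-16 + (558 + 2418)*(2495 + 1869)) = 3109*(-16 + 2976*4364) = 3109*(-16 + 12987264) = 3109*12987248 = 40377354032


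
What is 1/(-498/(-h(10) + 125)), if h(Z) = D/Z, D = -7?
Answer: -419/1660 ≈ -0.25241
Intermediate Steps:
h(Z) = -7/Z
1/(-498/(-h(10) + 125)) = 1/(-498/(-(-7)/10 + 125)) = 1/(-498/(-1*(-7/10) + 125)) = 1/(-498/(7/10 + 125)) = 1/(-498/(1257/10)) = 1/((10/1257)*(-498)) = 1/(-1660/419) = -419/1660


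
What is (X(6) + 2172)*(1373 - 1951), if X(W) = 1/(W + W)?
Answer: -7532785/6 ≈ -1.2555e+6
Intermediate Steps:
X(W) = 1/(2*W)
(X(6) + 2172)*(1373 - 1951) = ((½)/6 + 2172)*(1373 - 1951) = ((½)*(⅙) + 2172)*(-578) = (1/12 + 2172)*(-578) = (26065/12)*(-578) = -7532785/6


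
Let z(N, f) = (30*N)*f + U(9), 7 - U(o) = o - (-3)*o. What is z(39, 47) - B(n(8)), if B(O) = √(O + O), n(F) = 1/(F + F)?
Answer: 54961 - √2/4 ≈ 54961.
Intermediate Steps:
n(F) = 1/(2*F)
U(o) = 7 - 4*o (U(o) = 7 - (o - (-3)*o) = 7 - (o + 3*o) = 7 - 4*o)
B(O) = √2*√O (B(O) = √(2*O) = √2*√O)
z(N, f) = -29 + 30*N*f (z(N, f) = (30*N)*f + (7 - 4*9) = 30*N*f + (7 - 36) = 30*N*f - 29 = -29 + 30*N*f)
z(39, 47) - B(n(8)) = (-29 + 30*39*47) - √2*√((½)/8) = (-29 + 54990) - √2*√((½)*(⅛)) = 54961 - √2*√(1/16) = 54961 - √2/4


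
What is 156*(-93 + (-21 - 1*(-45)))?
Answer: -10764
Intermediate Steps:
156*(-93 + (-21 - 1*(-45))) = 156*(-93 + (-21 + 45)) = 156*(-93 + 24) = 156*(-69) = -10764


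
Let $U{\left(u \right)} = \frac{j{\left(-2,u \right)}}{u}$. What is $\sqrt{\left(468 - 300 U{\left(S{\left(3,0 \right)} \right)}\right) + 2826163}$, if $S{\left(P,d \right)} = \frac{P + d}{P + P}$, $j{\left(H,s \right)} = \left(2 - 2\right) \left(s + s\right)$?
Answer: $\sqrt{2826631} \approx 1681.3$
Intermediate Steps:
$j{\left(H,s \right)} = 0$ ($j{\left(H,s \right)} = 0 \cdot 2 s = 0$)
$S{\left(P,d \right)} = \frac{P + d}{2 P}$
$U{\left(u \right)} = 0$ ($U{\left(u \right)} = \frac{0}{u} = 0$)
$\sqrt{\left(468 - 300 U{\left(S{\left(3,0 \right)} \right)}\right) + 2826163} = \sqrt{\left(468 - 0\right) + 2826163} = \sqrt{\left(468 + 0\right) + 2826163} = \sqrt{468 + 2826163} = \sqrt{2826631}$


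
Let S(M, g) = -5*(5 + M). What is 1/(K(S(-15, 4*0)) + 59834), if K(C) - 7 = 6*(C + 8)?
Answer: 1/60189 ≈ 1.6614e-5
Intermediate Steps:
S(M, g) = -25 - 5*M
K(C) = 55 + 6*C (K(C) = 7 + 6*(C + 8) = 7 + 6*(8 + C) = 7 + (48 + 6*C) = 55 + 6*C)
1/(K(S(-15, 4*0)) + 59834) = 1/((55 + 6*(-25 - 5*(-15))) + 59834) = 1/((55 + 6*(-25 + 75)) + 59834) = 1/((55 + 6*50) + 59834) = 1/((55 + 300) + 59834) = 1/(355 + 59834) = 1/60189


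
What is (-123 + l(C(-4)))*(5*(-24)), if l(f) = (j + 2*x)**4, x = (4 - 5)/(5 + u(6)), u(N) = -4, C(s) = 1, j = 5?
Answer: 5040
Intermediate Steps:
x = -1 (x = (4 - 5)/(5 - 4) = -1/1 = -1*1 = -1)
l(f) = 81 (l(f) = (5 + 2*(-1))**4 = (5 - 2)**4 = 3**4 = 81)
(-123 + l(C(-4)))*(5*(-24)) = (-123 + 81)*(5*(-24)) = -42*(-120) = 5040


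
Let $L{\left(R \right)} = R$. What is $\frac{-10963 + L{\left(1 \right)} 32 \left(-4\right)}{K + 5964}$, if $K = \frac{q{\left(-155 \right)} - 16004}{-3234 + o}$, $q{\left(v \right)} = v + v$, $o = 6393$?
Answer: $- \frac{11678823}{6274654} \approx -1.8613$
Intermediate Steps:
$q{\left(v \right)} = 2 v$
$K = - \frac{5438}{1053}$ ($K = \frac{2 \left(-155\right) - 16004}{-3234 + 6393} = \frac{-310 - 16004}{3159} = \left(-16314\right) \frac{1}{3159} = - \frac{5438}{1053} \approx -5.1643$)
$\frac{-10963 + L{\left(1 \right)} 32 \left(-4\right)}{K + 5964} = \frac{-10963 + 1 \cdot 32 \left(-4\right)}{- \frac{5438}{1053} + 5964} = \frac{-10963 + 32 \left(-4\right)}{\frac{6274654}{1053}} = \left(-10963 - 128\right) \frac{1053}{6274654} = \left(-11091\right) \frac{1053}{6274654} = - \frac{11678823}{6274654}$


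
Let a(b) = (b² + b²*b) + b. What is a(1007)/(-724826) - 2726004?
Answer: -1976900737703/724826 ≈ -2.7274e+6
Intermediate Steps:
a(b) = b + b² + b³ (a(b) = (b² + b³) + b = b + b² + b³)
a(1007)/(-724826) - 2726004 = (1007*(1 + 1007 + 1007²))/(-724826) - 2726004 = (1007*(1 + 1007 + 1014049))*(-1/724826) - 2726004 = (1007*1015057)*(-1/724826) - 2726004 = 1022162399*(-1/724826) - 2726004 = -1022162399/724826 - 2726004 = -1976900737703/724826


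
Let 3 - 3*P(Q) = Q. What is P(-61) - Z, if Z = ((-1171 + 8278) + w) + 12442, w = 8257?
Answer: -83354/3 ≈ -27785.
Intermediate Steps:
P(Q) = 1 - Q/3
Z = 27806 (Z = ((-1171 + 8278) + 8257) + 12442 = (7107 + 8257) + 12442 = 15364 + 12442 = 27806)
P(-61) - Z = (1 - 1/3*(-61)) - 1*27806 = (1 + 61/3) - 27806 = 64/3 - 27806 = -83354/3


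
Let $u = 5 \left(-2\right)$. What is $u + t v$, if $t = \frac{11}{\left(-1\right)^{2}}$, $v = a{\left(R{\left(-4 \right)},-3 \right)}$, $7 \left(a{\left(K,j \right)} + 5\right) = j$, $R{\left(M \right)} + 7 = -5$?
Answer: $- \frac{488}{7} \approx -69.714$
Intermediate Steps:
$R{\left(M \right)} = -12$ ($R{\left(M \right)} = -7 - 5 = -12$)
$u = -10$
$a{\left(K,j \right)} = -5 + \frac{j}{7}$
$v = - \frac{38}{7}$ ($v = -5 + \frac{1}{7} \left(-3\right) = -5 - \frac{3}{7} = - \frac{38}{7} \approx -5.4286$)
$t = 11$ ($t = \frac{11}{1} = 11 \cdot 1 = 11$)
$u + t v = -10 + 11 \left(- \frac{38}{7}\right) = -10 - \frac{418}{7} = - \frac{488}{7}$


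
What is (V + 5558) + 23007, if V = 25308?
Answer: 53873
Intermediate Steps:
(V + 5558) + 23007 = (25308 + 5558) + 23007 = 30866 + 23007 = 53873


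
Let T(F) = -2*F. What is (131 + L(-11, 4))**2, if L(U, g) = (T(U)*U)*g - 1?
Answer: 702244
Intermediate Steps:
L(U, g) = -1 - 2*g*U**2 (L(U, g) = ((-2*U)*U)*g - 1 = (-2*U**2)*g - 1 = -2*g*U**2 - 1 = -1 - 2*g*U**2)
(131 + L(-11, 4))**2 = (131 + (-1 - 2*4*(-11)**2))**2 = (131 + (-1 - 2*4*121))**2 = (131 + (-1 - 968))**2 = (131 - 969)**2 = (-838)**2 = 702244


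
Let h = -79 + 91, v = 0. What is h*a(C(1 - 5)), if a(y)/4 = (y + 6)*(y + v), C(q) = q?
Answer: -384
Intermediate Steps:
a(y) = 4*y*(6 + y) (a(y) = 4*((y + 6)*(y + 0)) = 4*((6 + y)*y) = 4*(y*(6 + y)) = 4*y*(6 + y))
h = 12
h*a(C(1 - 5)) = 12*(4*(1 - 5)*(6 + (1 - 5))) = 12*(4*(-4)*(6 - 4)) = 12*(4*(-4)*2) = 12*(-32) = -384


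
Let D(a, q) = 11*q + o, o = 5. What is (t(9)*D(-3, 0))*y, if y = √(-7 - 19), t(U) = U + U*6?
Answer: 315*I*√26 ≈ 1606.2*I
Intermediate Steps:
D(a, q) = 5 + 11*q (D(a, q) = 11*q + 5 = 5 + 11*q)
t(U) = 7*U (t(U) = U + 6*U = 7*U)
y = I*√26 (y = √(-26) = I*√26 ≈ 5.099*I)
(t(9)*D(-3, 0))*y = ((7*9)*(5 + 11*0))*(I*√26) = (63*(5 + 0))*(I*√26) = (63*5)*(I*√26) = 315*(I*√26) = 315*I*√26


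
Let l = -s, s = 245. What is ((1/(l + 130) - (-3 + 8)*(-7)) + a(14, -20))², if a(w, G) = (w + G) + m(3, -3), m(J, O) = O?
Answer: 8934121/13225 ≈ 675.55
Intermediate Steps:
l = -245 (l = -1*245 = -245)
a(w, G) = -3 + G + w (a(w, G) = (w + G) - 3 = (G + w) - 3 = -3 + G + w)
((1/(l + 130) - (-3 + 8)*(-7)) + a(14, -20))² = ((1/(-245 + 130) - (-3 + 8)*(-7)) + (-3 - 20 + 14))² = ((1/(-115) - 5*(-7)) - 9)² = ((-1/115 - 1*(-35)) - 9)² = ((-1/115 + 35) - 9)² = (4024/115 - 9)² = (2989/115)² = 8934121/13225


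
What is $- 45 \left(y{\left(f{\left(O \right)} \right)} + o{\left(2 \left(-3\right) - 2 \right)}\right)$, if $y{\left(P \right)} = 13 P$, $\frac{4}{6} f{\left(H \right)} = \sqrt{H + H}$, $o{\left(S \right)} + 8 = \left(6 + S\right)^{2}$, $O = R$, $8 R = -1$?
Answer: $180 - \frac{1755 i}{4} \approx 180.0 - 438.75 i$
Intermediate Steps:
$R = - \frac{1}{8}$ ($R = \frac{1}{8} \left(-1\right) = - \frac{1}{8} \approx -0.125$)
$O = - \frac{1}{8} \approx -0.125$
$o{\left(S \right)} = -8 + \left(6 + S\right)^{2}$
$f{\left(H \right)} = \frac{3 \sqrt{2} \sqrt{H}}{2}$ ($f{\left(H \right)} = \frac{3 \sqrt{H + H}}{2} = \frac{3 \sqrt{2 H}}{2} = \frac{3 \sqrt{2} \sqrt{H}}{2}$)
$- 45 \left(y{\left(f{\left(O \right)} \right)} + o{\left(2 \left(-3\right) - 2 \right)}\right) = - 45 \left(13 \frac{3 \sqrt{2} \sqrt{- \frac{1}{8}}}{2} - \left(8 - \left(6 + \left(2 \left(-3\right) - 2\right)\right)^{2}\right)\right) = - 45 \left(13 \frac{3 \sqrt{2} \frac{i \sqrt{2}}{4}}{2} - \left(8 - \left(6 - 8\right)^{2}\right)\right) = - 45 \left(13 \frac{3 i}{4} - \left(8 - \left(6 - 8\right)^{2}\right)\right) = - 45 \left(\frac{39 i}{4} - \left(8 - \left(-2\right)^{2}\right)\right) = - 45 \left(\frac{39 i}{4} + \left(-8 + 4\right)\right) = - 45 \left(\frac{39 i}{4} - 4\right) = - 45 \left(-4 + \frac{39 i}{4}\right) = 180 - \frac{1755 i}{4}$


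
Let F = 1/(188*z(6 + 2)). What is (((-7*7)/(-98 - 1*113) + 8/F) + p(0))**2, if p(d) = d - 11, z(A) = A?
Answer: 6433730790400/44521 ≈ 1.4451e+8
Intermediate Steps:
p(d) = -11 + d
F = 1/1504 (F = 1/(188*(6 + 2)) = (1/188)/8 = (1/188)*(1/8) = 1/1504 ≈ 0.00066489)
(((-7*7)/(-98 - 1*113) + 8/F) + p(0))**2 = (((-7*7)/(-98 - 1*113) + 8/(1/1504)) + (-11 + 0))**2 = ((-49/(-98 - 113) + 8*1504) - 11)**2 = ((-49/(-211) + 12032) - 11)**2 = ((-49*(-1/211) + 12032) - 11)**2 = ((49/211 + 12032) - 11)**2 = (2538801/211 - 11)**2 = (2536480/211)**2 = 6433730790400/44521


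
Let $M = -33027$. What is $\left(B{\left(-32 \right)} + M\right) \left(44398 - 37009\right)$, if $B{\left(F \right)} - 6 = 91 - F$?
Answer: $-243083322$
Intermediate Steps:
$B{\left(F \right)} = 97 - F$ ($B{\left(F \right)} = 6 - \left(-91 + F\right) = 97 - F$)
$\left(B{\left(-32 \right)} + M\right) \left(44398 - 37009\right) = \left(\left(97 - -32\right) - 33027\right) \left(44398 - 37009\right) = \left(\left(97 + 32\right) - 33027\right) 7389 = \left(129 - 33027\right) 7389 = \left(-32898\right) 7389 = -243083322$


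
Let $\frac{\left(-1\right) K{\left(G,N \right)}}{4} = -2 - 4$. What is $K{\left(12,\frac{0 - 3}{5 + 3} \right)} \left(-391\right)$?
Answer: $-9384$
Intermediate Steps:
$K{\left(G,N \right)} = 24$ ($K{\left(G,N \right)} = - 4 \left(-2 - 4\right) = \left(-4\right) \left(-6\right) = 24$)
$K{\left(12,\frac{0 - 3}{5 + 3} \right)} \left(-391\right) = 24 \left(-391\right) = -9384$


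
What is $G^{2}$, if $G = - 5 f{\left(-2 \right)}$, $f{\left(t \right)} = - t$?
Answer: $100$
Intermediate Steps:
$G = -10$ ($G = - 5 \left(\left(-1\right) \left(-2\right)\right) = \left(-5\right) 2 = -10$)
$G^{2} = \left(-10\right)^{2} = 100$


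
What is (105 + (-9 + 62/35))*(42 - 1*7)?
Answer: 3422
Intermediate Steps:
(105 + (-9 + 62/35))*(42 - 1*7) = (105 + (-9 + 62*(1/35)))*(42 - 7) = (105 + (-9 + 62/35))*35 = (105 - 253/35)*35 = (3422/35)*35 = 3422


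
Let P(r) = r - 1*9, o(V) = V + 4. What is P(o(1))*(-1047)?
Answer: 4188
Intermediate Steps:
o(V) = 4 + V
P(r) = -9 + r (P(r) = r - 9 = -9 + r)
P(o(1))*(-1047) = (-9 + (4 + 1))*(-1047) = (-9 + 5)*(-1047) = -4*(-1047) = 4188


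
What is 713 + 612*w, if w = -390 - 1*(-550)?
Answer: 98633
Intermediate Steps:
w = 160 (w = -390 + 550 = 160)
713 + 612*w = 713 + 612*160 = 713 + 97920 = 98633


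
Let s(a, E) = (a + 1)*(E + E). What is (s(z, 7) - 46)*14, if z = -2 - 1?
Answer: -1036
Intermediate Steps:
z = -3
s(a, E) = 2*E*(1 + a) (s(a, E) = (1 + a)*(2*E) = 2*E*(1 + a))
(s(z, 7) - 46)*14 = (2*7*(1 - 3) - 46)*14 = (2*7*(-2) - 46)*14 = (-28 - 46)*14 = -74*14 = -1036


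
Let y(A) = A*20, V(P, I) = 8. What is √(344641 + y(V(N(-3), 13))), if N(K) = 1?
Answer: √344801 ≈ 587.20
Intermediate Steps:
y(A) = 20*A
√(344641 + y(V(N(-3), 13))) = √(344641 + 20*8) = √(344641 + 160) = √344801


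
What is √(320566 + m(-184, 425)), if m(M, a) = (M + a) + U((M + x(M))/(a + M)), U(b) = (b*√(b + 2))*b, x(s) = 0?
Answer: √(1082211155386727 + 8159296*√71818)/58081 ≈ 566.40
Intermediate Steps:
U(b) = b²*√(2 + b) (U(b) = (b*√(2 + b))*b = b²*√(2 + b))
m(M, a) = M + a + M²*√(2 + M/(M + a))/(M + a)² (m(M, a) = (M + a) + ((M + 0)/(a + M))²*√(2 + (M + 0)/(a + M)) = (M + a) + (M/(M + a))²*√(2 + M/(M + a)) = (M + a) + (M²/(M + a)²)*√(2 + M/(M + a)) = (M + a) + M²*√(2 + M/(M + a))/(M + a)² = M + a + M²*√(2 + M/(M + a))/(M + a)²)
√(320566 + m(-184, 425)) = √(320566 + ((-184 + 425)³ + (-184)²*√((2*425 + 3*(-184))/(-184 + 425)))/(-184 + 425)²) = √(320566 + (241³ + 33856*√((850 - 552)/241))/241²) = √(320566 + (13997521 + 33856*√((1/241)*298))/58081) = √(320566 + (13997521 + 33856*√(298/241))/58081) = √(320566 + (13997521 + 33856*(√71818/241))/58081) = √(320566 + (13997521 + 33856*√71818/241)/58081) = √(320566 + (241 + 33856*√71818/13997521)) = √(320807 + 33856*√71818/13997521)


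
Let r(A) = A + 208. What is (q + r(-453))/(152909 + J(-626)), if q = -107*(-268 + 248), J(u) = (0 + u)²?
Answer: 379/108957 ≈ 0.0034784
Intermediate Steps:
J(u) = u²
r(A) = 208 + A
q = 2140 (q = -107*(-20) = 2140)
(q + r(-453))/(152909 + J(-626)) = (2140 + (208 - 453))/(152909 + (-626)²) = (2140 - 245)/(152909 + 391876) = 1895/544785 = 1895*(1/544785) = 379/108957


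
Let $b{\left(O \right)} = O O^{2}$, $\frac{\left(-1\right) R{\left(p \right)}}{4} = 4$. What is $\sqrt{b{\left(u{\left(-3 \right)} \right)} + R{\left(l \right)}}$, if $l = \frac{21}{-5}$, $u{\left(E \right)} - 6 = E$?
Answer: $\sqrt{11} \approx 3.3166$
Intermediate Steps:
$u{\left(E \right)} = 6 + E$
$l = - \frac{21}{5}$ ($l = 21 \left(- \frac{1}{5}\right) = - \frac{21}{5} \approx -4.2$)
$R{\left(p \right)} = -16$ ($R{\left(p \right)} = \left(-4\right) 4 = -16$)
$b{\left(O \right)} = O^{3}$
$\sqrt{b{\left(u{\left(-3 \right)} \right)} + R{\left(l \right)}} = \sqrt{\left(6 - 3\right)^{3} - 16} = \sqrt{3^{3} - 16} = \sqrt{27 - 16} = \sqrt{11}$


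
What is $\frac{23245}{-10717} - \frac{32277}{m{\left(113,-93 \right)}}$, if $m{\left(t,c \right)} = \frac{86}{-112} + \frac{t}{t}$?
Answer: $- \frac{19371408289}{139321} \approx -1.3904 \cdot 10^{5}$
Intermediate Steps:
$m{\left(t,c \right)} = \frac{13}{56}$ ($m{\left(t,c \right)} = 86 \left(- \frac{1}{112}\right) + 1 = - \frac{43}{56} + 1 = \frac{13}{56}$)
$\frac{23245}{-10717} - \frac{32277}{m{\left(113,-93 \right)}} = \frac{23245}{-10717} - \frac{32277}{\frac{13}{56}} = 23245 \left(- \frac{1}{10717}\right) - \frac{1807512}{13} = - \frac{23245}{10717} - \frac{1807512}{13} = - \frac{19371408289}{139321}$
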